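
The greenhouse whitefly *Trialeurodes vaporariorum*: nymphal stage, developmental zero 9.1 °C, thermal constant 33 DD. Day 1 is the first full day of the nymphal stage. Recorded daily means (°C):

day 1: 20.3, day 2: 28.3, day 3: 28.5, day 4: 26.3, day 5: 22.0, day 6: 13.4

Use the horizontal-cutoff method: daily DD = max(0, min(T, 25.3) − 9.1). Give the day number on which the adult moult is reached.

Daily DD above 9.1 °C (capped at 16.2): 11.2, 16.2, 16.2, 16.2, 12.9, 4.3.
Cumulative: 11.2, 27.4, 43.6, 59.8, 72.7, 77.0.
The total first reaches 33 DD on day 3.

day 3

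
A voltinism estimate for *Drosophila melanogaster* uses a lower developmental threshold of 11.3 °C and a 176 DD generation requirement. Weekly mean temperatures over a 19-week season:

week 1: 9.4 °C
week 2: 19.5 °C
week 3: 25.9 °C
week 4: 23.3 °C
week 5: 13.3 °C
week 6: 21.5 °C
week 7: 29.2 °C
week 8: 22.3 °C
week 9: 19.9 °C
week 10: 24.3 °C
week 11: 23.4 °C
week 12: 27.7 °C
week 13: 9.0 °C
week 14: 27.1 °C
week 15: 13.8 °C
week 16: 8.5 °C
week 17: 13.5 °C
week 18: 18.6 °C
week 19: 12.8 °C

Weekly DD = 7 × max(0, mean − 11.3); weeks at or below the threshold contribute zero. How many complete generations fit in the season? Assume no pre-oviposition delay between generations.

6 generations

Weekly DD (7 × max(0, T̄ − 11.3)): 0.0, 57.4, 102.2, 84.0, 14.0, 71.4, 125.3, 77.0, 60.2, 91.0, 84.7, 114.8, 0.0, 110.6, 17.5, 0.0, 15.4, 51.1, 10.5.
Season total = 1087.1 DD.
Complete generations = ⌊1087.1 / 176⌋ = 6.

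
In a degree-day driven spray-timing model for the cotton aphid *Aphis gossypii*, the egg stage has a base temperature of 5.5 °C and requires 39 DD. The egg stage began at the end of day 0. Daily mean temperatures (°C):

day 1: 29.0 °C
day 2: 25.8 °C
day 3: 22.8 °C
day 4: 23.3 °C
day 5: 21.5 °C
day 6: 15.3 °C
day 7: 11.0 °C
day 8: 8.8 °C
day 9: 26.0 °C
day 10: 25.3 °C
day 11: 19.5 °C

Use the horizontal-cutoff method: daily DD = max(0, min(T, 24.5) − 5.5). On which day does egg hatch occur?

Daily DD above 5.5 °C (capped at 19.0): 19.0, 19.0, 17.3, 17.8, 16.0, 9.8, 5.5, 3.3, 19.0, 19.0, 14.0.
Cumulative: 19.0, 38.0, 55.3, 73.1, 89.1, 98.9, 104.4, 107.7, 126.7, 145.7, 159.7.
The total first reaches 39 DD on day 3.

day 3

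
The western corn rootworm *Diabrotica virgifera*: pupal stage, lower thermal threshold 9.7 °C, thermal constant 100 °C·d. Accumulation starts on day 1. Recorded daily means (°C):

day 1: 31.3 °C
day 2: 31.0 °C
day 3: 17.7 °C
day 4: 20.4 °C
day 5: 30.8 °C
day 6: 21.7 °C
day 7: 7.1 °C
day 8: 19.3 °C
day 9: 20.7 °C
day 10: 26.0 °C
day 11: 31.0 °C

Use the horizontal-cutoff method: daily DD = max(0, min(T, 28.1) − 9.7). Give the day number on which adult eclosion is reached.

day 9

Daily DD above 9.7 °C (capped at 18.4): 18.4, 18.4, 8.0, 10.7, 18.4, 12.0, 0.0, 9.6, 11.0, 16.3, 18.4.
Cumulative: 18.4, 36.8, 44.8, 55.5, 73.9, 85.9, 85.9, 95.5, 106.5, 122.8, 141.2.
The total first reaches 100 DD on day 9.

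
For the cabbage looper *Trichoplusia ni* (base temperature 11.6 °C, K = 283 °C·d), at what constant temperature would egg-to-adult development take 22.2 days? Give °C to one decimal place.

Required daily accumulation = 283 / 22.2 = 12.748 DD/day.
T = T_base + 12.748 = 11.6 + 12.748 = 24.348 ≈ 24.3 °C.

24.3 °C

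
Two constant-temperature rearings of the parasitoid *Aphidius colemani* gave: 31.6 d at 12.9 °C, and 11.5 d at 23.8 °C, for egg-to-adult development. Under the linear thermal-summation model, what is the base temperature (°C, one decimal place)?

Linear rate model ⇒ the product D·(T − T_b) is constant across temperatures.
31.6·(12.9 − T_b) = 11.5·(23.8 − T_b)
T_b = (31.6·12.9 − 11.5·23.8) / (31.6 − 11.5) = 133.94 / 20.1 = 6.664 °C ≈ 6.7 °C.

6.7 °C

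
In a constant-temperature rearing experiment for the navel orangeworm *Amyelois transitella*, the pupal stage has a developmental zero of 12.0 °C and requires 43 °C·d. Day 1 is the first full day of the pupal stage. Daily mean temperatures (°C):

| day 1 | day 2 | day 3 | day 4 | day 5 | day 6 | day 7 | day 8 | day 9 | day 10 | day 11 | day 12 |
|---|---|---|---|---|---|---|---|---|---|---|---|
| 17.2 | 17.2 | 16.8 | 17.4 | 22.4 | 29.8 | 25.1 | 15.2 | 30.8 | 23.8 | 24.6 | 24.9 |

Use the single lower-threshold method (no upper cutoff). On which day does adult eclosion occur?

Daily DD above 12.0 °C: 5.2, 5.2, 4.8, 5.4, 10.4, 17.8, 13.1, 3.2, 18.8, 11.8, 12.6, 12.9.
Cumulative: 5.2, 10.4, 15.2, 20.6, 31.0, 48.8, 61.9, 65.1, 83.9, 95.7, 108.3, 121.2.
The total first reaches 43 DD on day 6.

day 6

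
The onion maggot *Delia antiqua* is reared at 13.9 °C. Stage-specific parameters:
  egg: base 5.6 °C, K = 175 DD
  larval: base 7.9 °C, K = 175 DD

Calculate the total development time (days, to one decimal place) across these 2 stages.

50.3 days

egg: 175 / (13.9 − 5.6) = 175 / 8.3 = 21.084 d.
larval: 175 / (13.9 − 7.9) = 175 / 6.0 = 29.167 d.
Sum = 50.251 ≈ 50.3 days.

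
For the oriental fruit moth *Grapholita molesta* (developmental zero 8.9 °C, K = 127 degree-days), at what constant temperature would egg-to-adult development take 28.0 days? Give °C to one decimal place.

Required daily accumulation = 127 / 28.0 = 4.536 DD/day.
T = T_base + 4.536 = 8.9 + 4.536 = 13.436 ≈ 13.4 °C.

13.4 °C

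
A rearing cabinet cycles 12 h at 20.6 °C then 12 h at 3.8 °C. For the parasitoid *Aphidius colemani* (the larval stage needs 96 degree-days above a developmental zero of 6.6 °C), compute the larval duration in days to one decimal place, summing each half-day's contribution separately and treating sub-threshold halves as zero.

13.7 days

Day half: max(0, 20.6 − 6.6) × 0.5 = 14.0 × 0.5 = 7.00 DD.
Night half: max(0, 3.8 − 6.6) × 0.5 = 0.0 × 0.5 = 0.00 DD.
Per 24 h: 7.00 DD/day.
Duration = 96 / 7.00 = 13.714 ≈ 13.7 days.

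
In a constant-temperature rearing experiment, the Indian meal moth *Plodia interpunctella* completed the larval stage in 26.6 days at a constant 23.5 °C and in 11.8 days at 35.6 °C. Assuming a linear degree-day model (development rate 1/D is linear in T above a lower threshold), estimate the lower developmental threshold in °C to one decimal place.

13.9 °C

Linear rate model ⇒ the product D·(T − T_b) is constant across temperatures.
26.6·(23.5 − T_b) = 11.8·(35.6 − T_b)
T_b = (26.6·23.5 − 11.8·35.6) / (26.6 − 11.8) = 205.02 / 14.8 = 13.853 °C ≈ 13.9 °C.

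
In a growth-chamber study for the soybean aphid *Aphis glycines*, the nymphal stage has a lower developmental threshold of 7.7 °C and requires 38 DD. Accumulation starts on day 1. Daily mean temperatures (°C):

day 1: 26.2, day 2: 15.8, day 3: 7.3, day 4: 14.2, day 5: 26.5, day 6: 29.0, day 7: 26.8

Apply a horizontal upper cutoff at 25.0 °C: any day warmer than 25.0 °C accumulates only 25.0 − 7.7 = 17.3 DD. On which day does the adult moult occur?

Daily DD above 7.7 °C (capped at 17.3): 17.3, 8.1, 0.0, 6.5, 17.3, 17.3, 17.3.
Cumulative: 17.3, 25.4, 25.4, 31.9, 49.2, 66.5, 83.8.
The total first reaches 38 DD on day 5.

day 5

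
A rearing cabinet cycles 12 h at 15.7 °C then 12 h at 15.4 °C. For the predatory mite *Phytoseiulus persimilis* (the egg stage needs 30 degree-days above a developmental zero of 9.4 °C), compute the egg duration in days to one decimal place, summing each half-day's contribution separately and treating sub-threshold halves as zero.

4.9 days

Day half: max(0, 15.7 − 9.4) × 0.5 = 6.3 × 0.5 = 3.15 DD.
Night half: max(0, 15.4 − 9.4) × 0.5 = 6.0 × 0.5 = 3.00 DD.
Per 24 h: 6.15 DD/day.
Duration = 30 / 6.15 = 4.878 ≈ 4.9 days.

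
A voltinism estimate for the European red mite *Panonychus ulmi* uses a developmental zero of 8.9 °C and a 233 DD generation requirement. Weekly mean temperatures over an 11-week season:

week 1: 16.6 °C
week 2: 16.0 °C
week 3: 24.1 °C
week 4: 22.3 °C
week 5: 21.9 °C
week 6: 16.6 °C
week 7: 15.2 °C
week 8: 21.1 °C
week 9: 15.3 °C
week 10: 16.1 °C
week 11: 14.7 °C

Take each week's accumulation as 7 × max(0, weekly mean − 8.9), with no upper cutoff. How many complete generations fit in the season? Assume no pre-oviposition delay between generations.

3 generations

Weekly DD (7 × max(0, T̄ − 8.9)): 53.9, 49.7, 106.4, 93.8, 91.0, 53.9, 44.1, 85.4, 44.8, 50.4, 40.6.
Season total = 714.0 DD.
Complete generations = ⌊714.0 / 233⌋ = 3.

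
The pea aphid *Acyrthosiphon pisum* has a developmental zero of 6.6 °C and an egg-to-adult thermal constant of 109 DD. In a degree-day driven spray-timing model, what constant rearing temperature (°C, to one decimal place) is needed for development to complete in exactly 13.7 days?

Required daily accumulation = 109 / 13.7 = 7.956 DD/day.
T = T_base + 7.956 = 6.6 + 7.956 = 14.556 ≈ 14.6 °C.

14.6 °C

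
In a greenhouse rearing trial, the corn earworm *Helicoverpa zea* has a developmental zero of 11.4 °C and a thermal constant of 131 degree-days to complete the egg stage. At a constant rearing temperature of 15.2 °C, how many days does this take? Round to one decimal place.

34.5 days

Daily accumulation = 15.2 − 11.4 = 3.8 DD/day.
Duration = 131 / 3.8 = 34.474 ≈ 34.5 days.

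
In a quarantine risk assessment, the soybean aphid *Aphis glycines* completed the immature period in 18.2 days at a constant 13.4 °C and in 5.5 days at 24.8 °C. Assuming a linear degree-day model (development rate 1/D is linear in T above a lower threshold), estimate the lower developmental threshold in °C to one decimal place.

8.5 °C

Equal thermal constants: D₁(T₁ − T_b) = D₂(T₂ − T_b).
18.2·(13.4 − T_b) = 5.5·(24.8 − T_b)
T_b = (18.2·13.4 − 5.5·24.8) / (18.2 − 5.5) = 107.48 / 12.7 = 8.463 °C ≈ 8.5 °C.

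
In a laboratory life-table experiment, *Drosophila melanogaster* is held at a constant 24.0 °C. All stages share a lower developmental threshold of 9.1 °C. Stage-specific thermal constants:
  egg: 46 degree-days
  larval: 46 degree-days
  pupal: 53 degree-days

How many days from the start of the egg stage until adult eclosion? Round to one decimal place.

9.7 days

Daily accumulation at 24.0 °C = 24.0 − 9.1 = 14.9 DD/day.
Total K = 46 + 46 + 53 = 145 DD.
Total duration = 145 / 14.9 = 9.732 ≈ 9.7 days.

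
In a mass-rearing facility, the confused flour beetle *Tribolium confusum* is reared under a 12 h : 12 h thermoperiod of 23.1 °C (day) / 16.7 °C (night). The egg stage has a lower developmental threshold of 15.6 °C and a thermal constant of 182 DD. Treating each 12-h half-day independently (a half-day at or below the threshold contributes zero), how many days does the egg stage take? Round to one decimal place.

42.3 days

Day half: max(0, 23.1 − 15.6) × 0.5 = 7.5 × 0.5 = 3.75 DD.
Night half: max(0, 16.7 − 15.6) × 0.5 = 1.1 × 0.5 = 0.55 DD.
Per 24 h: 4.30 DD/day.
Duration = 182 / 4.30 = 42.326 ≈ 42.3 days.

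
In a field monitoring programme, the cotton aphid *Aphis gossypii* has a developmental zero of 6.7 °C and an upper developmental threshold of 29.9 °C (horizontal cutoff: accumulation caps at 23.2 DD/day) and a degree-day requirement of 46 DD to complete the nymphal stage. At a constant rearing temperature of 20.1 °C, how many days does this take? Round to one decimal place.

3.4 days

Daily accumulation = 20.1 − 6.7 = 13.4 DD/day.
Duration = 46 / 13.4 = 3.433 ≈ 3.4 days.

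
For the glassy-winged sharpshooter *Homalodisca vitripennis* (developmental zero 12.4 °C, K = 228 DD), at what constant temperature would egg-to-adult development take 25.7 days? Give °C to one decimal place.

Required daily accumulation = 228 / 25.7 = 8.872 DD/day.
T = T_base + 8.872 = 12.4 + 8.872 = 21.272 ≈ 21.3 °C.

21.3 °C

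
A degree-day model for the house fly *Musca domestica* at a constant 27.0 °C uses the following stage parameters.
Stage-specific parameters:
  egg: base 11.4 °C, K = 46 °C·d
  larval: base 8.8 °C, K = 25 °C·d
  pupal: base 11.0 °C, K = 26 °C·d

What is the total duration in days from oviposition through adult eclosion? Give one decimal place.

5.9 days

egg: 46 / (27.0 − 11.4) = 46 / 15.6 = 2.949 d.
larval: 25 / (27.0 − 8.8) = 25 / 18.2 = 1.374 d.
pupal: 26 / (27.0 − 11.0) = 26 / 16.0 = 1.625 d.
Sum = 5.947 ≈ 5.9 days.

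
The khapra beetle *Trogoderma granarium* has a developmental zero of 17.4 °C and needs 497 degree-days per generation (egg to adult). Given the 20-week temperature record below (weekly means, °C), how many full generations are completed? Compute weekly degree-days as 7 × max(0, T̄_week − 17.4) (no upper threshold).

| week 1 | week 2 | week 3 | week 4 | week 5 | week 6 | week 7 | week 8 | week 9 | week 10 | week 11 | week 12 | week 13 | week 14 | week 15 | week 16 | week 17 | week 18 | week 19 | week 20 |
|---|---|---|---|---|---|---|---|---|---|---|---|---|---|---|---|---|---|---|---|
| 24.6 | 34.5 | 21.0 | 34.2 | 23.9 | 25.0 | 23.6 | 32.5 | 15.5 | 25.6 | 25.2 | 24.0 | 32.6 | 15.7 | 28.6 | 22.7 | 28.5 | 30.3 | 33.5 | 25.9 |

Weekly DD (7 × max(0, T̄ − 17.4)): 50.4, 119.7, 25.2, 117.6, 45.5, 53.2, 43.4, 105.7, 0.0, 57.4, 54.6, 46.2, 106.4, 0.0, 78.4, 37.1, 77.7, 90.3, 112.7, 59.5.
Season total = 1281.0 DD.
Complete generations = ⌊1281.0 / 497⌋ = 2.

2 generations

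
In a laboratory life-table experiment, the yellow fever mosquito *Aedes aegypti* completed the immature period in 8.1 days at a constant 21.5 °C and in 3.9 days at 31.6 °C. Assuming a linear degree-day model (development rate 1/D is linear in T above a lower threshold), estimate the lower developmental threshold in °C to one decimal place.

Under the model K = D·(T − T_b), so D₁·(T₁ − T_b) = D₂·(T₂ − T_b).
8.1·(21.5 − T_b) = 3.9·(31.6 − T_b)
T_b = (8.1·21.5 − 3.9·31.6) / (8.1 − 3.9) = 50.91 / 4.2 = 12.121 °C ≈ 12.1 °C.

12.1 °C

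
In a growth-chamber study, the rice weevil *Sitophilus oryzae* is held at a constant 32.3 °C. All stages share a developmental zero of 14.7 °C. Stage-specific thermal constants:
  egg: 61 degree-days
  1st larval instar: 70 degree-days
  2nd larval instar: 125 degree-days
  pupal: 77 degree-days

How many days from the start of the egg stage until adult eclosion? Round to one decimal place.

18.9 days

Daily accumulation at 32.3 °C = 32.3 − 14.7 = 17.6 DD/day.
Total K = 61 + 70 + 125 + 77 = 333 DD.
Total duration = 333 / 17.6 = 18.920 ≈ 18.9 days.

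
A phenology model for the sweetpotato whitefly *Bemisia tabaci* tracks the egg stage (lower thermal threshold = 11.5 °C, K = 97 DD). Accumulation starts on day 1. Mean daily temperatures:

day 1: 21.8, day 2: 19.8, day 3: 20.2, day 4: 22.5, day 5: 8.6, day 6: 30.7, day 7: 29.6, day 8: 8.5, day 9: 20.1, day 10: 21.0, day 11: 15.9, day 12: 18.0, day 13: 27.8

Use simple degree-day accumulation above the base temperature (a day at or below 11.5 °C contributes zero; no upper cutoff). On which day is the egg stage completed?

day 11

Daily DD above 11.5 °C: 10.3, 8.3, 8.7, 11.0, 0.0, 19.2, 18.1, 0.0, 8.6, 9.5, 4.4, 6.5, 16.3.
Cumulative: 10.3, 18.6, 27.3, 38.3, 38.3, 57.5, 75.6, 75.6, 84.2, 93.7, 98.1, 104.6, 120.9.
The total first reaches 97 DD on day 11.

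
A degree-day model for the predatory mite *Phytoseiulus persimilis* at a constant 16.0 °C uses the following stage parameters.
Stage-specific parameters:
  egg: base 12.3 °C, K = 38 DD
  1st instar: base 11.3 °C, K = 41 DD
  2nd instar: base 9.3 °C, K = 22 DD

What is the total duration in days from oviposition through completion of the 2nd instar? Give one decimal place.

egg: 38 / (16.0 − 12.3) = 38 / 3.7 = 10.270 d.
1st instar: 41 / (16.0 − 11.3) = 41 / 4.7 = 8.723 d.
2nd instar: 22 / (16.0 − 9.3) = 22 / 6.7 = 3.284 d.
Sum = 22.277 ≈ 22.3 days.

22.3 days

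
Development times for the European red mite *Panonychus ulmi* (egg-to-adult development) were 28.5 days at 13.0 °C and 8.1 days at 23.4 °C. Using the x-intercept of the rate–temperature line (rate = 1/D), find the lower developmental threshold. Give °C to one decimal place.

8.9 °C

Linear rate model ⇒ the product D·(T − T_b) is constant across temperatures.
28.5·(13.0 − T_b) = 8.1·(23.4 − T_b)
T_b = (28.5·13.0 − 8.1·23.4) / (28.5 − 8.1) = 180.96 / 20.4 = 8.871 °C ≈ 8.9 °C.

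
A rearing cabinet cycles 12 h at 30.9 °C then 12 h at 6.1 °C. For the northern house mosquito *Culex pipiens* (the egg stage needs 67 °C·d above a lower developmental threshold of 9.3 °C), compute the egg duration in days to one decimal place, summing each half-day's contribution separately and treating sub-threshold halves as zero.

6.2 days

Day half: max(0, 30.9 − 9.3) × 0.5 = 21.6 × 0.5 = 10.80 DD.
Night half: max(0, 6.1 − 9.3) × 0.5 = 0.0 × 0.5 = 0.00 DD.
Per 24 h: 10.80 DD/day.
Duration = 67 / 10.80 = 6.204 ≈ 6.2 days.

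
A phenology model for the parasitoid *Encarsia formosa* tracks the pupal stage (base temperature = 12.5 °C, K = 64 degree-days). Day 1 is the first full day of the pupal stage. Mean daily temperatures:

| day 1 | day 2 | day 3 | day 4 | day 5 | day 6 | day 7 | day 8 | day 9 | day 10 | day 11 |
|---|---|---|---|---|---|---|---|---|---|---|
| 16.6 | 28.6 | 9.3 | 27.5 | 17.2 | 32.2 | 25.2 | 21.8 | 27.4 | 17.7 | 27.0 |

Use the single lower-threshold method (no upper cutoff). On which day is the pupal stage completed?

Daily DD above 12.5 °C: 4.1, 16.1, 0.0, 15.0, 4.7, 19.7, 12.7, 9.3, 14.9, 5.2, 14.5.
Cumulative: 4.1, 20.2, 20.2, 35.2, 39.9, 59.6, 72.3, 81.6, 96.5, 101.7, 116.2.
The total first reaches 64 DD on day 7.

day 7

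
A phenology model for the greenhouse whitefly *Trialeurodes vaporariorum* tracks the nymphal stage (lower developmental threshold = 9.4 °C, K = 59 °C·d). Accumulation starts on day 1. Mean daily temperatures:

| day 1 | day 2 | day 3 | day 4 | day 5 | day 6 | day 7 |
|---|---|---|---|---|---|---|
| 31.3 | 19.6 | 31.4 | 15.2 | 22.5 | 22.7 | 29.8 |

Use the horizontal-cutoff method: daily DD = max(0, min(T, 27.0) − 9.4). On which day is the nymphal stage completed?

Daily DD above 9.4 °C (capped at 17.6): 17.6, 10.2, 17.6, 5.8, 13.1, 13.3, 17.6.
Cumulative: 17.6, 27.8, 45.4, 51.2, 64.3, 77.6, 95.2.
The total first reaches 59 DD on day 5.

day 5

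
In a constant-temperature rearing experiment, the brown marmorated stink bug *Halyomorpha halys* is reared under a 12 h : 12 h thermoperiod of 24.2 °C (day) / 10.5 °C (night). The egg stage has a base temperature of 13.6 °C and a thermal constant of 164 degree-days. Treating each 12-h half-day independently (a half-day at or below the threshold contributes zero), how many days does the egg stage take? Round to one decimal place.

30.9 days

Day half: max(0, 24.2 − 13.6) × 0.5 = 10.6 × 0.5 = 5.30 DD.
Night half: max(0, 10.5 − 13.6) × 0.5 = 0.0 × 0.5 = 0.00 DD.
Per 24 h: 5.30 DD/day.
Duration = 164 / 5.30 = 30.943 ≈ 30.9 days.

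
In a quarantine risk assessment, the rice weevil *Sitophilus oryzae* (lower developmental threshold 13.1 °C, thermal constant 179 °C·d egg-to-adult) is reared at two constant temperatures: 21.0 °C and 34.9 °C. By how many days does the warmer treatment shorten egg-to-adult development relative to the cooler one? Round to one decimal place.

At 21.0 °C: 179 / (21.0 − 13.1) = 179 / 7.9 = 22.658 d.
At 34.9 °C: 179 / (34.9 − 13.1) = 179 / 21.8 = 8.211 d.
Difference = |22.658 − 8.211| = 14.447 ≈ 14.4 days.

14.4 days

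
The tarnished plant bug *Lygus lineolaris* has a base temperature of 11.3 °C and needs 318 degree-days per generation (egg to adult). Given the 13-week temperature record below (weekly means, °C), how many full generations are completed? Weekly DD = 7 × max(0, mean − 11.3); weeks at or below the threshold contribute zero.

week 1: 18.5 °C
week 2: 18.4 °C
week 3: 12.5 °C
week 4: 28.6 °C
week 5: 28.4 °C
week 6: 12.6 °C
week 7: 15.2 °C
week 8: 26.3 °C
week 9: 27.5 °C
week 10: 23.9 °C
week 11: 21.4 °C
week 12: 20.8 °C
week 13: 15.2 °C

2 generations

Weekly DD (7 × max(0, T̄ − 11.3)): 50.4, 49.7, 8.4, 121.1, 119.7, 9.1, 27.3, 105.0, 113.4, 88.2, 70.7, 66.5, 27.3.
Season total = 856.8 DD.
Complete generations = ⌊856.8 / 318⌋ = 2.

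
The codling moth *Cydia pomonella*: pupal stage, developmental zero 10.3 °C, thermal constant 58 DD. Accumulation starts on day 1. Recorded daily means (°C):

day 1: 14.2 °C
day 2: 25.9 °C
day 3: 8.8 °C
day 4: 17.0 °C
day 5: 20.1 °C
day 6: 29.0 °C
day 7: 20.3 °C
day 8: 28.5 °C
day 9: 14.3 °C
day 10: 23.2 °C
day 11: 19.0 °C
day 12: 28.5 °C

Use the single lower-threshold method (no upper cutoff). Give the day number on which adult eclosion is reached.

day 7

Daily DD above 10.3 °C: 3.9, 15.6, 0.0, 6.7, 9.8, 18.7, 10.0, 18.2, 4.0, 12.9, 8.7, 18.2.
Cumulative: 3.9, 19.5, 19.5, 26.2, 36.0, 54.7, 64.7, 82.9, 86.9, 99.8, 108.5, 126.7.
The total first reaches 58 DD on day 7.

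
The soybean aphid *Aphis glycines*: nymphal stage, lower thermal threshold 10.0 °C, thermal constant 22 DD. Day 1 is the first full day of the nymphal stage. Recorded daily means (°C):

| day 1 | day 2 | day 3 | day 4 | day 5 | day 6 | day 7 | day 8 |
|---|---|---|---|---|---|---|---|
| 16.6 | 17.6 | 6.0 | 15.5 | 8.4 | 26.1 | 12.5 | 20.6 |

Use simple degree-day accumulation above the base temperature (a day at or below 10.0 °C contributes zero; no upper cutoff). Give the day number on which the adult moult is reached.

day 6

Daily DD above 10.0 °C: 6.6, 7.6, 0.0, 5.5, 0.0, 16.1, 2.5, 10.6.
Cumulative: 6.6, 14.2, 14.2, 19.7, 19.7, 35.8, 38.3, 48.9.
The total first reaches 22 DD on day 6.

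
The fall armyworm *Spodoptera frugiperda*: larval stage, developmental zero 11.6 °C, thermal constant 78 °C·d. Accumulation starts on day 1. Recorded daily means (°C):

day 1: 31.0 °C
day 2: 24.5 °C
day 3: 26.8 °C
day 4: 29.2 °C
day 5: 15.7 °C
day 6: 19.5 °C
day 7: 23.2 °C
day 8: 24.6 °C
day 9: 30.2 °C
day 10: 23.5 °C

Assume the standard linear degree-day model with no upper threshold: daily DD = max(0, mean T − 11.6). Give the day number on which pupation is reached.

day 7

Daily DD above 11.6 °C: 19.4, 12.9, 15.2, 17.6, 4.1, 7.9, 11.6, 13.0, 18.6, 11.9.
Cumulative: 19.4, 32.3, 47.5, 65.1, 69.2, 77.1, 88.7, 101.7, 120.3, 132.2.
The total first reaches 78 DD on day 7.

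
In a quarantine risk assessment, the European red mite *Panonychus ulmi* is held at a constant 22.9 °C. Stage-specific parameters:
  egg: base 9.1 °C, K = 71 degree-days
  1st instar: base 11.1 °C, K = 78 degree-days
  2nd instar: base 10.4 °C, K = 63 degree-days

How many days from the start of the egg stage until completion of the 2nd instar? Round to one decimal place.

egg: 71 / (22.9 − 9.1) = 71 / 13.8 = 5.145 d.
1st instar: 78 / (22.9 − 11.1) = 78 / 11.8 = 6.610 d.
2nd instar: 63 / (22.9 − 10.4) = 63 / 12.5 = 5.040 d.
Sum = 16.795 ≈ 16.8 days.

16.8 days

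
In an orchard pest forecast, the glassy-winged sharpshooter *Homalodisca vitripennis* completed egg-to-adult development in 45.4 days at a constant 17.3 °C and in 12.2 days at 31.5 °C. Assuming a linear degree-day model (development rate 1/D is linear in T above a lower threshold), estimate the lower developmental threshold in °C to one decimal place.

12.1 °C

Equal thermal constants: D₁(T₁ − T_b) = D₂(T₂ − T_b).
45.4·(17.3 − T_b) = 12.2·(31.5 − T_b)
T_b = (45.4·17.3 − 12.2·31.5) / (45.4 − 12.2) = 401.12 / 33.2 = 12.082 °C ≈ 12.1 °C.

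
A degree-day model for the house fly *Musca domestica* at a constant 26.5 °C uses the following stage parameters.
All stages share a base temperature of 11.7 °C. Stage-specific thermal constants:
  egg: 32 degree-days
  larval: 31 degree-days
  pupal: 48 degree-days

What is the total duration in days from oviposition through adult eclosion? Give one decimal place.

Daily accumulation at 26.5 °C = 26.5 − 11.7 = 14.8 DD/day.
Total K = 32 + 31 + 48 = 111 DD.
Total duration = 111 / 14.8 = 7.500 ≈ 7.5 days.

7.5 days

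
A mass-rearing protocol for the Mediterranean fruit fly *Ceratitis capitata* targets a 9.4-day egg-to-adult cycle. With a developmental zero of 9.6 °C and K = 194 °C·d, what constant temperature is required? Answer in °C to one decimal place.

30.2 °C

Required daily accumulation = 194 / 9.4 = 20.638 DD/day.
T = T_base + 20.638 = 9.6 + 20.638 = 30.238 ≈ 30.2 °C.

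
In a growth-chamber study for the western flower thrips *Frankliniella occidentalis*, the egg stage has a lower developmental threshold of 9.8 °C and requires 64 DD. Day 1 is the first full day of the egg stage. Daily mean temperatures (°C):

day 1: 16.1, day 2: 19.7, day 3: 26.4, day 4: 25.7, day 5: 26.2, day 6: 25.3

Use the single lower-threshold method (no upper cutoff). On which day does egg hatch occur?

day 5

Daily DD above 9.8 °C: 6.3, 9.9, 16.6, 15.9, 16.4, 15.5.
Cumulative: 6.3, 16.2, 32.8, 48.7, 65.1, 80.6.
The total first reaches 64 DD on day 5.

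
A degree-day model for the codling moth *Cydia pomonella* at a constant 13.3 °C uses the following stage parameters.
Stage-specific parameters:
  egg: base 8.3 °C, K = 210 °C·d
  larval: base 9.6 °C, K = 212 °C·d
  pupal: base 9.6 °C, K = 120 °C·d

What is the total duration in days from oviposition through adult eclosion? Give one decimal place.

131.7 days

egg: 210 / (13.3 − 8.3) = 210 / 5.0 = 42.000 d.
larval: 212 / (13.3 − 9.6) = 212 / 3.7 = 57.297 d.
pupal: 120 / (13.3 − 9.6) = 120 / 3.7 = 32.432 d.
Sum = 131.730 ≈ 131.7 days.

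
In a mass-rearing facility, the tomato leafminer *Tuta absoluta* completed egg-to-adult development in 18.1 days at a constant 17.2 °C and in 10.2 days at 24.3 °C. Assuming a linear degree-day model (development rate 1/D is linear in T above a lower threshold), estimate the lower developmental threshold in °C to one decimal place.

Linear rate model ⇒ the product D·(T − T_b) is constant across temperatures.
18.1·(17.2 − T_b) = 10.2·(24.3 − T_b)
T_b = (18.1·17.2 − 10.2·24.3) / (18.1 − 10.2) = 63.46 / 7.9 = 8.033 °C ≈ 8.0 °C.

8.0 °C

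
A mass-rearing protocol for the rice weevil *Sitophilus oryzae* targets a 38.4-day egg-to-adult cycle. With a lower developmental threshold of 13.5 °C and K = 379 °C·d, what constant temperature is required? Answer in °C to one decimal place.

23.4 °C

Required daily accumulation = 379 / 38.4 = 9.870 DD/day.
T = T_base + 9.870 = 13.5 + 9.870 = 23.370 ≈ 23.4 °C.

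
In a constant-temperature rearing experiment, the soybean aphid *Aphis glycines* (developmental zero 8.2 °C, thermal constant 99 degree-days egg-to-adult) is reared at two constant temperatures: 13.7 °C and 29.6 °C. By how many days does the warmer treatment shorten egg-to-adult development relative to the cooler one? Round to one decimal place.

At 13.7 °C: 99 / (13.7 − 8.2) = 99 / 5.5 = 18.000 d.
At 29.6 °C: 99 / (29.6 − 8.2) = 99 / 21.4 = 4.626 d.
Difference = |18.000 − 4.626| = 13.374 ≈ 13.4 days.

13.4 days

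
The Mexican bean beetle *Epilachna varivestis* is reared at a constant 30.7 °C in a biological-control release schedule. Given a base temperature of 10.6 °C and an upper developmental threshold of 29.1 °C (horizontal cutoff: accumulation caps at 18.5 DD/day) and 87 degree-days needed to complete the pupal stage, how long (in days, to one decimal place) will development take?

Temperature 30.7 °C exceeds the upper threshold, so daily accumulation caps at 29.1 − 10.6 = 18.5 DD/day.
Duration = 87 / 18.5 = 4.703 ≈ 4.7 days.

4.7 days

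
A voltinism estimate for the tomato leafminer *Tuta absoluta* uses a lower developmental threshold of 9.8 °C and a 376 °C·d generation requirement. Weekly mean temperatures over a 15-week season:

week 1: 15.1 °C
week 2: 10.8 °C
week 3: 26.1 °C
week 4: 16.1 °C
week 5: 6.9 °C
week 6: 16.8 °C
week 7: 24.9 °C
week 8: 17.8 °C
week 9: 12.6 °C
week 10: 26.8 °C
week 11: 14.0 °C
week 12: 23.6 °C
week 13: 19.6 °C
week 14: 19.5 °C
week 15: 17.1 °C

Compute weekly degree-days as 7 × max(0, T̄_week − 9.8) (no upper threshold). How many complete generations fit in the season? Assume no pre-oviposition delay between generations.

2 generations

Weekly DD (7 × max(0, T̄ − 9.8)): 37.1, 7.0, 114.1, 44.1, 0.0, 49.0, 105.7, 56.0, 19.6, 119.0, 29.4, 96.6, 68.6, 67.9, 51.1.
Season total = 865.2 DD.
Complete generations = ⌊865.2 / 376⌋ = 2.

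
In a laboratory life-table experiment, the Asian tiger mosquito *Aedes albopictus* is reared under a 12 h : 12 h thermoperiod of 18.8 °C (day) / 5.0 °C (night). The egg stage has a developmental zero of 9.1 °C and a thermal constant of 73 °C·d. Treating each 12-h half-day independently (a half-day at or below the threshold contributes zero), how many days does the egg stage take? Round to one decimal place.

15.1 days

Day half: max(0, 18.8 − 9.1) × 0.5 = 9.7 × 0.5 = 4.85 DD.
Night half: max(0, 5.0 − 9.1) × 0.5 = 0.0 × 0.5 = 0.00 DD.
Per 24 h: 4.85 DD/day.
Duration = 73 / 4.85 = 15.052 ≈ 15.1 days.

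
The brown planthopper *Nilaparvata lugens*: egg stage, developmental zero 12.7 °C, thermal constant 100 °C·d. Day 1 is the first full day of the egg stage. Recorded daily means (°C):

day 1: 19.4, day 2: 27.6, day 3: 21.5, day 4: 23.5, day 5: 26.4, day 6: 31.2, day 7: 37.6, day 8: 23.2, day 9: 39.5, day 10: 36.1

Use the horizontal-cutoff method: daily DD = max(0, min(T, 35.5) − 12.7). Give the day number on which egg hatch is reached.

day 8

Daily DD above 12.7 °C (capped at 22.8): 6.7, 14.9, 8.8, 10.8, 13.7, 18.5, 22.8, 10.5, 22.8, 22.8.
Cumulative: 6.7, 21.6, 30.4, 41.2, 54.9, 73.4, 96.2, 106.7, 129.5, 152.3.
The total first reaches 100 DD on day 8.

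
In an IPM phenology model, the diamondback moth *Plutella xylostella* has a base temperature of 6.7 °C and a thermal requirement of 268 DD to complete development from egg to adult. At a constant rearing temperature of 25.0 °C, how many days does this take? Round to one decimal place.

14.6 days

Daily accumulation = 25.0 − 6.7 = 18.3 DD/day.
Duration = 268 / 18.3 = 14.645 ≈ 14.6 days.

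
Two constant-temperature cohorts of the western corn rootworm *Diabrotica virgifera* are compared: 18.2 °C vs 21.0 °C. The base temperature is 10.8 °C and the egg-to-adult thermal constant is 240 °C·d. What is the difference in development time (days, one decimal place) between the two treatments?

At 18.2 °C: 240 / (18.2 − 10.8) = 240 / 7.4 = 32.432 d.
At 21.0 °C: 240 / (21.0 − 10.8) = 240 / 10.2 = 23.529 d.
Difference = |32.432 − 23.529| = 8.903 ≈ 8.9 days.

8.9 days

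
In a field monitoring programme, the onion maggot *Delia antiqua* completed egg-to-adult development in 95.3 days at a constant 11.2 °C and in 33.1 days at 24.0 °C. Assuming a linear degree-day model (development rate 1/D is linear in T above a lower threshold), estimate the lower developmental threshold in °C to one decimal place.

4.4 °C

Equal thermal constants: D₁(T₁ − T_b) = D₂(T₂ − T_b).
95.3·(11.2 − T_b) = 33.1·(24.0 − T_b)
T_b = (95.3·11.2 − 33.1·24.0) / (95.3 − 33.1) = 272.96 / 62.2 = 4.388 °C ≈ 4.4 °C.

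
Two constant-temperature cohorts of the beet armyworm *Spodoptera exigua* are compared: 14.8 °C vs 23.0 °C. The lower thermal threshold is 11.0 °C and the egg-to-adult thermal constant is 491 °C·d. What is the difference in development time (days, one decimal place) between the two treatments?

88.3 days

At 14.8 °C: 491 / (14.8 − 11.0) = 491 / 3.8 = 129.211 d.
At 23.0 °C: 491 / (23.0 − 11.0) = 491 / 12.0 = 40.917 d.
Difference = |129.211 − 40.917| = 88.294 ≈ 88.3 days.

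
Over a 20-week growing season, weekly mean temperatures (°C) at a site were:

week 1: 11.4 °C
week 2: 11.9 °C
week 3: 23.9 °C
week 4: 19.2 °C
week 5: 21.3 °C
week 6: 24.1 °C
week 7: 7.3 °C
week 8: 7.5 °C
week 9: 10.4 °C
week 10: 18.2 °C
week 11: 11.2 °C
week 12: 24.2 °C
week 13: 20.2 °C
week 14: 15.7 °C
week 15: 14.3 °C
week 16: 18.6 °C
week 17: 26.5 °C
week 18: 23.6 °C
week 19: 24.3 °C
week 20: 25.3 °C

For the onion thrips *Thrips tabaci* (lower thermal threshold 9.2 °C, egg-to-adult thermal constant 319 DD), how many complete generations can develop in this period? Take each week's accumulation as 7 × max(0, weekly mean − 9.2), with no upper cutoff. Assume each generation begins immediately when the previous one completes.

3 generations

Weekly DD (7 × max(0, T̄ − 9.2)): 15.4, 18.9, 102.9, 70.0, 84.7, 104.3, 0.0, 0.0, 8.4, 63.0, 14.0, 105.0, 77.0, 45.5, 35.7, 65.8, 121.1, 100.8, 105.7, 112.7.
Season total = 1250.9 DD.
Complete generations = ⌊1250.9 / 319⌋ = 3.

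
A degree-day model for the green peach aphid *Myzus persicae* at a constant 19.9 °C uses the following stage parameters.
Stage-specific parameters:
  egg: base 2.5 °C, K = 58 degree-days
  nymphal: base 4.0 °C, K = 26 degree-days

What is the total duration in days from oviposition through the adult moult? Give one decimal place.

5.0 days

egg: 58 / (19.9 − 2.5) = 58 / 17.4 = 3.333 d.
nymphal: 26 / (19.9 − 4.0) = 26 / 15.9 = 1.635 d.
Sum = 4.969 ≈ 5.0 days.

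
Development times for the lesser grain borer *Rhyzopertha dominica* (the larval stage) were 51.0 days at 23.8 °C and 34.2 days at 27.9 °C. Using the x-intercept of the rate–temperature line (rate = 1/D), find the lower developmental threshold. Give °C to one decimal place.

15.5 °C

Under the model K = D·(T − T_b), so D₁·(T₁ − T_b) = D₂·(T₂ − T_b).
51.0·(23.8 − T_b) = 34.2·(27.9 − T_b)
T_b = (51.0·23.8 − 34.2·27.9) / (51.0 − 34.2) = 259.62 / 16.8 = 15.454 °C ≈ 15.5 °C.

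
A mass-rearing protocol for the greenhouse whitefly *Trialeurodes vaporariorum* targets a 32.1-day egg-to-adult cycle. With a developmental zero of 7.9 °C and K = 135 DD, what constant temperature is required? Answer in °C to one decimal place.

Required daily accumulation = 135 / 32.1 = 4.206 DD/day.
T = T_base + 4.206 = 7.9 + 4.206 = 12.106 ≈ 12.1 °C.

12.1 °C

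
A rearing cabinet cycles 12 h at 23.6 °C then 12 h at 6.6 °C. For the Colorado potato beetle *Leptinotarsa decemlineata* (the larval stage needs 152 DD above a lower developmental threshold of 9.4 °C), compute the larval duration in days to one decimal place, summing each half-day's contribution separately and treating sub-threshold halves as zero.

21.4 days

Day half: max(0, 23.6 − 9.4) × 0.5 = 14.2 × 0.5 = 7.10 DD.
Night half: max(0, 6.6 − 9.4) × 0.5 = 0.0 × 0.5 = 0.00 DD.
Per 24 h: 7.10 DD/day.
Duration = 152 / 7.10 = 21.408 ≈ 21.4 days.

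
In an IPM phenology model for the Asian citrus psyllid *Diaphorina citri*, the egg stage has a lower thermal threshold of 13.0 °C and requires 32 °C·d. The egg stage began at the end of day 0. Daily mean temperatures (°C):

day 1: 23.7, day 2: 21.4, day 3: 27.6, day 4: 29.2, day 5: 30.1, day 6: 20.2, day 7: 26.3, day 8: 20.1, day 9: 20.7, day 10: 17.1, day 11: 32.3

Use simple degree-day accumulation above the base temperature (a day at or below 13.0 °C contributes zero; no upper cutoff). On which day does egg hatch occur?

Daily DD above 13.0 °C: 10.7, 8.4, 14.6, 16.2, 17.1, 7.2, 13.3, 7.1, 7.7, 4.1, 19.3.
Cumulative: 10.7, 19.1, 33.7, 49.9, 67.0, 74.2, 87.5, 94.6, 102.3, 106.4, 125.7.
The total first reaches 32 DD on day 3.

day 3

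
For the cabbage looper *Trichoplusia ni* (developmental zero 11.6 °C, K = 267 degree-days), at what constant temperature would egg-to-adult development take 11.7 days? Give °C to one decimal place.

Required daily accumulation = 267 / 11.7 = 22.821 DD/day.
T = T_base + 22.821 = 11.6 + 22.821 = 34.421 ≈ 34.4 °C.

34.4 °C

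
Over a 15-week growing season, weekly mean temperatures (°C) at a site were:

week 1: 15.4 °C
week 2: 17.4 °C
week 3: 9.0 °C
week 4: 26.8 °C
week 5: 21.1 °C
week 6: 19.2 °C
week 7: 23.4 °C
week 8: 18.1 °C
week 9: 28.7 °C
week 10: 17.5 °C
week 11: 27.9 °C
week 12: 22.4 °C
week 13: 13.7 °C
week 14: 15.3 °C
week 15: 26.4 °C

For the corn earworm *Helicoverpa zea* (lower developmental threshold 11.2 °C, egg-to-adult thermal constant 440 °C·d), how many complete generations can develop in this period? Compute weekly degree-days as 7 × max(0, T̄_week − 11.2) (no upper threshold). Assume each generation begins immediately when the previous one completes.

Weekly DD (7 × max(0, T̄ − 11.2)): 29.4, 43.4, 0.0, 109.2, 69.3, 56.0, 85.4, 48.3, 122.5, 44.1, 116.9, 78.4, 17.5, 28.7, 106.4.
Season total = 955.5 DD.
Complete generations = ⌊955.5 / 440⌋ = 2.

2 generations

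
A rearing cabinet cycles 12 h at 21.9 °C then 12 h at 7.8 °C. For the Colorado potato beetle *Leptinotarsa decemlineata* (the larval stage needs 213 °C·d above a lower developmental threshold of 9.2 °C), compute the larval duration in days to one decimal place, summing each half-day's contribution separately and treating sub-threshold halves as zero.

Day half: max(0, 21.9 − 9.2) × 0.5 = 12.7 × 0.5 = 6.35 DD.
Night half: max(0, 7.8 − 9.2) × 0.5 = 0.0 × 0.5 = 0.00 DD.
Per 24 h: 6.35 DD/day.
Duration = 213 / 6.35 = 33.543 ≈ 33.5 days.

33.5 days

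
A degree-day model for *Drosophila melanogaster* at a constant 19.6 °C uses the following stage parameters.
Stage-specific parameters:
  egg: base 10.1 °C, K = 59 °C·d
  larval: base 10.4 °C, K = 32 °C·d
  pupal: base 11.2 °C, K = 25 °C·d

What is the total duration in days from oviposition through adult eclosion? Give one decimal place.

egg: 59 / (19.6 − 10.1) = 59 / 9.5 = 6.211 d.
larval: 32 / (19.6 − 10.4) = 32 / 9.2 = 3.478 d.
pupal: 25 / (19.6 − 11.2) = 25 / 8.4 = 2.976 d.
Sum = 12.665 ≈ 12.7 days.

12.7 days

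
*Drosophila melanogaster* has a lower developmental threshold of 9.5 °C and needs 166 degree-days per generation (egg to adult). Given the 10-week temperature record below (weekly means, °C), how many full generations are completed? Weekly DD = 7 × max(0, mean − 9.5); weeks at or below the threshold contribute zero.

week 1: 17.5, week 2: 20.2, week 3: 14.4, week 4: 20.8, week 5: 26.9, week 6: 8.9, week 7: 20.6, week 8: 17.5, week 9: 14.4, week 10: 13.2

Weekly DD (7 × max(0, T̄ − 9.5)): 56.0, 74.9, 34.3, 79.1, 121.8, 0.0, 77.7, 56.0, 34.3, 25.9.
Season total = 560.0 DD.
Complete generations = ⌊560.0 / 166⌋ = 3.

3 generations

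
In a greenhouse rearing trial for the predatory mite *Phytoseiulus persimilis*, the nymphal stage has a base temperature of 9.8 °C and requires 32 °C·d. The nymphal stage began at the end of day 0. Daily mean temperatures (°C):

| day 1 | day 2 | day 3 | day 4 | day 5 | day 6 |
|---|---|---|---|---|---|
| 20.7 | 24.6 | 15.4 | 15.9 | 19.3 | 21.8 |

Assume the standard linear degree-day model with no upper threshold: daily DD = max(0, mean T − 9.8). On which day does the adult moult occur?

day 4

Daily DD above 9.8 °C: 10.9, 14.8, 5.6, 6.1, 9.5, 12.0.
Cumulative: 10.9, 25.7, 31.3, 37.4, 46.9, 58.9.
The total first reaches 32 DD on day 4.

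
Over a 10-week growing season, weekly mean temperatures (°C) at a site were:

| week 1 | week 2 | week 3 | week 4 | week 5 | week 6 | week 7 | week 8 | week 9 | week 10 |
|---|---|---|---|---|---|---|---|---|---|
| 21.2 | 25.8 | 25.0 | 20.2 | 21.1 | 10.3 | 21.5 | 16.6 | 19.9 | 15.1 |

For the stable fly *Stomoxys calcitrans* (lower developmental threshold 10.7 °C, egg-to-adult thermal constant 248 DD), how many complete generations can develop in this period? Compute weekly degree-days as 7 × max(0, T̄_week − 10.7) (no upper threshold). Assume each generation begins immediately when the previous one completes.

Weekly DD (7 × max(0, T̄ − 10.7)): 73.5, 105.7, 100.1, 66.5, 72.8, 0.0, 75.6, 41.3, 64.4, 30.8.
Season total = 630.7 DD.
Complete generations = ⌊630.7 / 248⌋ = 2.

2 generations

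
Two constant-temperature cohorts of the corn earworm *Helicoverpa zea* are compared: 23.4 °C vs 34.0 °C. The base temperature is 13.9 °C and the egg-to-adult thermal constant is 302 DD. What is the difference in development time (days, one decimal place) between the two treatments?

At 23.4 °C: 302 / (23.4 − 13.9) = 302 / 9.5 = 31.789 d.
At 34.0 °C: 302 / (34.0 − 13.9) = 302 / 20.1 = 15.025 d.
Difference = |31.789 − 15.025| = 16.765 ≈ 16.8 days.

16.8 days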